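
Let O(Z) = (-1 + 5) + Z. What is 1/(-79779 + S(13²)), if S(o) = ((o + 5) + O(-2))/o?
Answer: -169/13482475 ≈ -1.2535e-5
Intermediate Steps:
O(Z) = 4 + Z
S(o) = (7 + o)/o (S(o) = ((o + 5) + (4 - 2))/o = ((5 + o) + 2)/o = (7 + o)/o)
1/(-79779 + S(13²)) = 1/(-79779 + (7 + 13²)/(13²)) = 1/(-79779 + (7 + 169)/169) = 1/(-79779 + (1/169)*176) = 1/(-79779 + 176/169) = 1/(-13482475/169) = -169/13482475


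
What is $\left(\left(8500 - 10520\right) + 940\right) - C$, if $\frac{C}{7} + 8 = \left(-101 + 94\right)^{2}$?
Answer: $-1367$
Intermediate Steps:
$C = 287$ ($C = -56 + 7 \left(-101 + 94\right)^{2} = -56 + 7 \left(-7\right)^{2} = -56 + 7 \cdot 49 = -56 + 343 = 287$)
$\left(\left(8500 - 10520\right) + 940\right) - C = \left(\left(8500 - 10520\right) + 940\right) - 287 = \left(-2020 + 940\right) - 287 = -1080 - 287 = -1367$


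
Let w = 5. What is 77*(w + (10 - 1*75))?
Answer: -4620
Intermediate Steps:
77*(w + (10 - 1*75)) = 77*(5 + (10 - 1*75)) = 77*(5 + (10 - 75)) = 77*(5 - 65) = 77*(-60) = -4620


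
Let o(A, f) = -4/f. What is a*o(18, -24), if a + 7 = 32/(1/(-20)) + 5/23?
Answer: -7438/69 ≈ -107.80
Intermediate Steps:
a = -14876/23 (a = -7 + (32/(1/(-20)) + 5/23) = -7 + (32/(-1/20) + 5*(1/23)) = -7 + (32*(-20) + 5/23) = -7 + (-640 + 5/23) = -7 - 14715/23 = -14876/23 ≈ -646.78)
a*o(18, -24) = -(-59504)/(23*(-24)) = -(-59504)*(-1)/(23*24) = -14876/23*1/6 = -7438/69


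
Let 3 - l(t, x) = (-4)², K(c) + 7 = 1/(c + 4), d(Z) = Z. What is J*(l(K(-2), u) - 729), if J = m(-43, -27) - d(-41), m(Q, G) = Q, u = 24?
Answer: 1484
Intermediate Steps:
K(c) = -7 + 1/(4 + c) (K(c) = -7 + 1/(c + 4) = -7 + 1/(4 + c))
l(t, x) = -13 (l(t, x) = 3 - 1*(-4)² = 3 - 1*16 = 3 - 16 = -13)
J = -2 (J = -43 - 1*(-41) = -43 + 41 = -2)
J*(l(K(-2), u) - 729) = -2*(-13 - 729) = -2*(-742) = 1484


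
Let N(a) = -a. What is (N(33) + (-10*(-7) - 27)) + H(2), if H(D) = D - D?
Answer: 10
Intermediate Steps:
H(D) = 0
(N(33) + (-10*(-7) - 27)) + H(2) = (-1*33 + (-10*(-7) - 27)) + 0 = (-33 + (70 - 27)) + 0 = (-33 + 43) + 0 = 10 + 0 = 10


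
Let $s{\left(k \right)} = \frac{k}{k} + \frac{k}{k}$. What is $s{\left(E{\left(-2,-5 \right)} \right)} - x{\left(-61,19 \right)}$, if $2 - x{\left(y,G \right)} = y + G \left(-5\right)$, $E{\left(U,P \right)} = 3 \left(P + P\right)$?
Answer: $-156$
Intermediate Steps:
$E{\left(U,P \right)} = 6 P$ ($E{\left(U,P \right)} = 3 \cdot 2 P = 6 P$)
$x{\left(y,G \right)} = 2 - y + 5 G$ ($x{\left(y,G \right)} = 2 - \left(y + G \left(-5\right)\right) = 2 - \left(y - 5 G\right) = 2 + \left(- y + 5 G\right) = 2 - y + 5 G$)
$s{\left(k \right)} = 2$ ($s{\left(k \right)} = 1 + 1 = 2$)
$s{\left(E{\left(-2,-5 \right)} \right)} - x{\left(-61,19 \right)} = 2 - \left(2 - -61 + 5 \cdot 19\right) = 2 - \left(2 + 61 + 95\right) = 2 - 158 = -156$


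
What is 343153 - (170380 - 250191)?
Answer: 422964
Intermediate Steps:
343153 - (170380 - 250191) = 343153 - 1*(-79811) = 343153 + 79811 = 422964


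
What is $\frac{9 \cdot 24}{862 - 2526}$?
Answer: $- \frac{27}{208} \approx -0.12981$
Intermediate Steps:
$\frac{9 \cdot 24}{862 - 2526} = \frac{216}{862 - 2526} = \frac{216}{-1664} = 216 \left(- \frac{1}{1664}\right) = - \frac{27}{208}$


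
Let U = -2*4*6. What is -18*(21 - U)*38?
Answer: -47196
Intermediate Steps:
U = -48 (U = -8*6 = -48)
-18*(21 - U)*38 = -18*(21 - 1*(-48))*38 = -18*(21 + 48)*38 = -18*69*38 = -1242*38 = -47196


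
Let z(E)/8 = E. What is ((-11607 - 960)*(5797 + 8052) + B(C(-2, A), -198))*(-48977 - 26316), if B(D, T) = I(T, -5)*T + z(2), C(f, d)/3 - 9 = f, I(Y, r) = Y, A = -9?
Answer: 13101069565759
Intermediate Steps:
z(E) = 8*E
C(f, d) = 27 + 3*f
B(D, T) = 16 + T**2 (B(D, T) = T*T + 8*2 = T**2 + 16 = 16 + T**2)
((-11607 - 960)*(5797 + 8052) + B(C(-2, A), -198))*(-48977 - 26316) = ((-11607 - 960)*(5797 + 8052) + (16 + (-198)**2))*(-48977 - 26316) = (-12567*13849 + (16 + 39204))*(-75293) = (-174040383 + 39220)*(-75293) = -174001163*(-75293) = 13101069565759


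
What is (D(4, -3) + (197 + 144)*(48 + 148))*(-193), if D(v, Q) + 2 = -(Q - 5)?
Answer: -12900506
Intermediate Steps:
D(v, Q) = 3 - Q (D(v, Q) = -2 - (Q - 5) = -2 - (-5 + Q) = -2 + (5 - Q) = 3 - Q)
(D(4, -3) + (197 + 144)*(48 + 148))*(-193) = ((3 - 1*(-3)) + (197 + 144)*(48 + 148))*(-193) = ((3 + 3) + 341*196)*(-193) = (6 + 66836)*(-193) = 66842*(-193) = -12900506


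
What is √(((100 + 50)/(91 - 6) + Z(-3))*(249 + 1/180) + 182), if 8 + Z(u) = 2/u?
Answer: I*√899272290/765 ≈ 39.2*I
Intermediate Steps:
Z(u) = -8 + 2/u
√(((100 + 50)/(91 - 6) + Z(-3))*(249 + 1/180) + 182) = √(((100 + 50)/(91 - 6) + (-8 + 2/(-3)))*(249 + 1/180) + 182) = √((150/85 + (-8 + 2*(-⅓)))*(249 + 1/180) + 182) = √((150*(1/85) + (-8 - ⅔))*(44821/180) + 182) = √((30/17 - 26/3)*(44821/180) + 182) = √(-352/51*44821/180 + 182) = √(-3944248/2295 + 182) = √(-3526558/2295) = I*√899272290/765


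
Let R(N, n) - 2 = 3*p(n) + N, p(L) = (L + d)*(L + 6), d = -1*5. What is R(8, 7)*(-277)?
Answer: -24376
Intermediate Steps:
d = -5
p(L) = (-5 + L)*(6 + L) (p(L) = (L - 5)*(L + 6) = (-5 + L)*(6 + L))
R(N, n) = -88 + N + 3*n + 3*n² (R(N, n) = 2 + (3*(-30 + n + n²) + N) = 2 + ((-90 + 3*n + 3*n²) + N) = 2 + (-90 + N + 3*n + 3*n²) = -88 + N + 3*n + 3*n²)
R(8, 7)*(-277) = (-88 + 8 + 3*7 + 3*7²)*(-277) = (-88 + 8 + 21 + 3*49)*(-277) = (-88 + 8 + 21 + 147)*(-277) = 88*(-277) = -24376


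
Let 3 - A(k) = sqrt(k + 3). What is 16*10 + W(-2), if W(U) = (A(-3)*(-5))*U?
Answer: 190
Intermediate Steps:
A(k) = 3 - sqrt(3 + k) (A(k) = 3 - sqrt(k + 3) = 3 - sqrt(3 + k))
W(U) = -15*U (W(U) = ((3 - sqrt(3 - 3))*(-5))*U = ((3 - sqrt(0))*(-5))*U = ((3 - 1*0)*(-5))*U = ((3 + 0)*(-5))*U = (3*(-5))*U = -15*U)
16*10 + W(-2) = 16*10 - 15*(-2) = 160 + 30 = 190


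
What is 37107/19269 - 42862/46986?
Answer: 50977868/50298513 ≈ 1.0135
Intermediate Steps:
37107/19269 - 42862/46986 = 37107*(1/19269) - 42862*1/46986 = 4123/2141 - 21431/23493 = 50977868/50298513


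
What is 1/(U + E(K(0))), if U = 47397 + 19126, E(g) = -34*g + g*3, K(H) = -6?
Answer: 1/66709 ≈ 1.4990e-5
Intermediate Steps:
E(g) = -31*g (E(g) = -34*g + 3*g = -31*g)
U = 66523
1/(U + E(K(0))) = 1/(66523 - 31*(-6)) = 1/(66523 + 186) = 1/66709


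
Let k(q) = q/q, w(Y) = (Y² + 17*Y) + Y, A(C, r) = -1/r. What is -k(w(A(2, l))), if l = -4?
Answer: -1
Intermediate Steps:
w(Y) = Y² + 18*Y
k(q) = 1
-k(w(A(2, l))) = -1*1 = -1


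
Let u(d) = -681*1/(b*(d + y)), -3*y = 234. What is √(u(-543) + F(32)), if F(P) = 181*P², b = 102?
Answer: √9180727177278/7038 ≈ 430.52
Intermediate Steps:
y = -78 (y = -⅓*234 = -78)
u(d) = -681/(-7956 + 102*d) (u(d) = -681*1/(102*(d - 78)) = -681*1/(102*(-78 + d)) = -681/(-7956 + 102*d))
√(u(-543) + F(32)) = √(-227/(-2652 + 34*(-543)) + 181*32²) = √(-227/(-2652 - 18462) + 181*1024) = √(-227/(-21114) + 185344) = √(-227*(-1/21114) + 185344) = √(227/21114 + 185344) = √(3913353443/21114) = √9180727177278/7038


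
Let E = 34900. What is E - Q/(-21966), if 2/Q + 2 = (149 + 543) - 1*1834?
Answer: 438502864799/12564552 ≈ 34900.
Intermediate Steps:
Q = -1/572 (Q = 2/(-2 + ((149 + 543) - 1*1834)) = 2/(-2 + (692 - 1834)) = 2/(-2 - 1142) = 2/(-1144) = 2*(-1/1144) = -1/572 ≈ -0.0017483)
E - Q/(-21966) = 34900 - (-1)/(572*(-21966)) = 34900 - (-1)*(-1)/(572*21966) = 34900 - 1*1/12564552 = 34900 - 1/12564552 = 438502864799/12564552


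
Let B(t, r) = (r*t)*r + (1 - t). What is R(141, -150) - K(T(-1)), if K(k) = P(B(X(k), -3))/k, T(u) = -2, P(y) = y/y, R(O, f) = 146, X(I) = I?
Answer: 293/2 ≈ 146.50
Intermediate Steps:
B(t, r) = 1 - t + t*r² (B(t, r) = t*r² + (1 - t) = 1 - t + t*r²)
P(y) = 1
K(k) = 1/k
R(141, -150) - K(T(-1)) = 146 - 1/(-2) = 146 - 1*(-½) = 146 + ½ = 293/2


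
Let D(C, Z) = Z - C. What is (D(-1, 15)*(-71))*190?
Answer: -215840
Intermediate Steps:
(D(-1, 15)*(-71))*190 = ((15 - 1*(-1))*(-71))*190 = ((15 + 1)*(-71))*190 = (16*(-71))*190 = -1136*190 = -215840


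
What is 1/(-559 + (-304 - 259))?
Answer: -1/1122 ≈ -0.00089127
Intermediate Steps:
1/(-559 + (-304 - 259)) = 1/(-559 - 563) = 1/(-1122) = -1/1122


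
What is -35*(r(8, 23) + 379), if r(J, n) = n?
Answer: -14070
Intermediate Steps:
-35*(r(8, 23) + 379) = -35*(23 + 379) = -35*402 = -14070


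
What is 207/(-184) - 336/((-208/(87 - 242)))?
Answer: -26157/104 ≈ -251.51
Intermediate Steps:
207/(-184) - 336/((-208/(87 - 242))) = 207*(-1/184) - 336/((-208/(-155))) = -9/8 - 336/((-208*(-1/155))) = -9/8 - 336/208/155 = -9/8 - 336*155/208 = -9/8 - 3255/13 = -26157/104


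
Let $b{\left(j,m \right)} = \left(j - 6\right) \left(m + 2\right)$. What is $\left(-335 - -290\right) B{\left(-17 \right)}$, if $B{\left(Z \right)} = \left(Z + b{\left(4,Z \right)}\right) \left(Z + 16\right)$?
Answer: $585$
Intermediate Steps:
$b{\left(j,m \right)} = \left(-6 + j\right) \left(2 + m\right)$
$B{\left(Z \right)} = \left(-4 - Z\right) \left(16 + Z\right)$ ($B{\left(Z \right)} = \left(Z + \left(-12 - 6 Z + 2 \cdot 4 + 4 Z\right)\right) \left(Z + 16\right) = \left(Z + \left(-12 - 6 Z + 8 + 4 Z\right)\right) \left(16 + Z\right) = \left(Z - \left(4 + 2 Z\right)\right) \left(16 + Z\right) = \left(-4 - Z\right) \left(16 + Z\right)$)
$\left(-335 - -290\right) B{\left(-17 \right)} = \left(-335 - -290\right) \left(-64 - \left(-17\right)^{2} - -340\right) = \left(-335 + 290\right) \left(-64 - 289 + 340\right) = - 45 \left(-64 - 289 + 340\right) = \left(-45\right) \left(-13\right) = 585$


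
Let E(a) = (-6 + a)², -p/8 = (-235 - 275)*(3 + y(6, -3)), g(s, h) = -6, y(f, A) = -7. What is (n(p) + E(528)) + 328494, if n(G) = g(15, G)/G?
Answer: 1634660161/2720 ≈ 6.0098e+5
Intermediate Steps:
p = -16320 (p = -8*(-235 - 275)*(3 - 7) = -(-4080)*(-4) = -8*2040 = -16320)
n(G) = -6/G
(n(p) + E(528)) + 328494 = (-6/(-16320) + (-6 + 528)²) + 328494 = (-6*(-1/16320) + 522²) + 328494 = (1/2720 + 272484) + 328494 = 741156481/2720 + 328494 = 1634660161/2720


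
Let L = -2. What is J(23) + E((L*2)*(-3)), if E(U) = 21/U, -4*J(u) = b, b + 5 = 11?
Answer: ¼ ≈ 0.25000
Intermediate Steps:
b = 6 (b = -5 + 11 = 6)
J(u) = -3/2 (J(u) = -¼*6 = -3/2)
J(23) + E((L*2)*(-3)) = -3/2 + 21/((-2*2*(-3))) = -3/2 + 21/((-4*(-3))) = -3/2 + 21/12 = -3/2 + 21*(1/12) = -3/2 + 7/4 = ¼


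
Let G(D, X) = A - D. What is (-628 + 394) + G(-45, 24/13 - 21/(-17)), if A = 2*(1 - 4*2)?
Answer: -203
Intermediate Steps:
A = -14 (A = 2*(1 - 8) = 2*(-7) = -14)
G(D, X) = -14 - D
(-628 + 394) + G(-45, 24/13 - 21/(-17)) = (-628 + 394) + (-14 - 1*(-45)) = -234 + (-14 + 45) = -234 + 31 = -203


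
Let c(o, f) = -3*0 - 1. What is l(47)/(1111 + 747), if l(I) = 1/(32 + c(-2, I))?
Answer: 1/57598 ≈ 1.7362e-5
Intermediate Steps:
c(o, f) = -1 (c(o, f) = 0 - 1 = -1)
l(I) = 1/31 (l(I) = 1/(32 - 1) = 1/31)
l(47)/(1111 + 747) = (1/31)/(1111 + 747) = (1/31)/1858 = (1/1858)*(1/31) = 1/57598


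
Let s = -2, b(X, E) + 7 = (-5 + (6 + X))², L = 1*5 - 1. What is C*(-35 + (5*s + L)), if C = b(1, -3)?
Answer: 123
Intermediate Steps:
L = 4 (L = 5 - 1 = 4)
b(X, E) = -7 + (1 + X)² (b(X, E) = -7 + (-5 + (6 + X))² = -7 + (1 + X)²)
C = -3 (C = -7 + (1 + 1)² = -7 + 2² = -7 + 4 = -3)
C*(-35 + (5*s + L)) = -3*(-35 + (5*(-2) + 4)) = -3*(-35 + (-10 + 4)) = -3*(-35 - 6) = -3*(-41) = 123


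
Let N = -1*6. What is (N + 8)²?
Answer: 4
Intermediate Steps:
N = -6
(N + 8)² = (-6 + 8)² = 2² = 4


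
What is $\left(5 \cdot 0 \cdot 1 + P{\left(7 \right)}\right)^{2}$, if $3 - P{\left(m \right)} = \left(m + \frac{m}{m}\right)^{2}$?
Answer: $3721$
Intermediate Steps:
$P{\left(m \right)} = 3 - \left(1 + m\right)^{2}$ ($P{\left(m \right)} = 3 - \left(m + \frac{m}{m}\right)^{2} = 3 - \left(m + 1\right)^{2} = 3 - \left(1 + m\right)^{2}$)
$\left(5 \cdot 0 \cdot 1 + P{\left(7 \right)}\right)^{2} = \left(5 \cdot 0 \cdot 1 + \left(3 - \left(1 + 7\right)^{2}\right)\right)^{2} = \left(0 \cdot 1 + \left(3 - 8^{2}\right)\right)^{2} = \left(0 + \left(3 - 64\right)\right)^{2} = \left(0 - 61\right)^{2} = \left(-61\right)^{2} = 3721$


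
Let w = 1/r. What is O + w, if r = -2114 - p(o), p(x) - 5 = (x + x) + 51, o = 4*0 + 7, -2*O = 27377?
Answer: -29895685/2184 ≈ -13689.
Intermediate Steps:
O = -27377/2 (O = -½*27377 = -27377/2 ≈ -13689.)
o = 7 (o = 0 + 7 = 7)
p(x) = 56 + 2*x (p(x) = 5 + ((x + x) + 51) = 5 + (2*x + 51) = 5 + (51 + 2*x) = 56 + 2*x)
r = -2184 (r = -2114 - (56 + 2*7) = -2114 - (56 + 14) = -2114 - 1*70 = -2114 - 70 = -2184)
w = -1/2184 (w = 1/(-2184) = -1/2184 ≈ -0.00045788)
O + w = -27377/2 - 1/2184 = -29895685/2184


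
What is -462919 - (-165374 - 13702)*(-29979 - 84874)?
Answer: -20567878747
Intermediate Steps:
-462919 - (-165374 - 13702)*(-29979 - 84874) = -462919 - (-179076)*(-114853) = -462919 - 1*20567415828 = -462919 - 20567415828 = -20567878747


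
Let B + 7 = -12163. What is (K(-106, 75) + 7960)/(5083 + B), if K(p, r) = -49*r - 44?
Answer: -4241/7087 ≈ -0.59842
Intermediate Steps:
B = -12170 (B = -7 - 12163 = -12170)
K(p, r) = -44 - 49*r
(K(-106, 75) + 7960)/(5083 + B) = ((-44 - 49*75) + 7960)/(5083 - 12170) = ((-44 - 3675) + 7960)/(-7087) = (-3719 + 7960)*(-1/7087) = 4241*(-1/7087) = -4241/7087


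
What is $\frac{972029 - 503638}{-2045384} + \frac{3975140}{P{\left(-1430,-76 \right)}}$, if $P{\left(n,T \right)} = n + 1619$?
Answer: $\frac{67195034941}{3194856} \approx 21032.0$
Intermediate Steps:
$P{\left(n,T \right)} = 1619 + n$
$\frac{972029 - 503638}{-2045384} + \frac{3975140}{P{\left(-1430,-76 \right)}} = \frac{972029 - 503638}{-2045384} + \frac{3975140}{1619 - 1430} = \left(972029 - 503638\right) \left(- \frac{1}{2045384}\right) + \frac{3975140}{189} = 468391 \left(- \frac{1}{2045384}\right) + 3975140 \cdot \frac{1}{189} = - \frac{3871}{16904} + \frac{3975140}{189} = \frac{67195034941}{3194856}$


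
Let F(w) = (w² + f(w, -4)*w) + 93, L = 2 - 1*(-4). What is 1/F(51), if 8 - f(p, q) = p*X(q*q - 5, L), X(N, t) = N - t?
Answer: -1/9903 ≈ -0.00010098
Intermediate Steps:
L = 6 (L = 2 + 4 = 6)
f(p, q) = 8 - p*(-11 + q²) (f(p, q) = 8 - p*((q*q - 5) - 1*6) = 8 - p*((q² - 5) - 6) = 8 - p*((-5 + q²) - 6) = 8 - p*(-11 + q²))
F(w) = 93 + w² + w*(8 - 5*w) (F(w) = (w² + (8 - w*(-11 + (-4)²))*w) + 93 = (w² + (8 - w*(-11 + 16))*w) + 93 = (w² + (8 - 1*w*5)*w) + 93 = (w² + (8 - 5*w)*w) + 93 = (w² + w*(8 - 5*w)) + 93 = 93 + w² + w*(8 - 5*w))
1/F(51) = 1/(93 - 4*51² + 8*51) = 1/(93 - 4*2601 + 408) = 1/(93 - 10404 + 408) = 1/(-9903) = -1/9903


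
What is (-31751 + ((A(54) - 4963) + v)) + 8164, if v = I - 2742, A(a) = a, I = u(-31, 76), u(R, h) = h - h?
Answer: -31238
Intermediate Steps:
u(R, h) = 0
I = 0
v = -2742 (v = 0 - 2742 = -2742)
(-31751 + ((A(54) - 4963) + v)) + 8164 = (-31751 + ((54 - 4963) - 2742)) + 8164 = (-31751 + (-4909 - 2742)) + 8164 = (-31751 - 7651) + 8164 = -39402 + 8164 = -31238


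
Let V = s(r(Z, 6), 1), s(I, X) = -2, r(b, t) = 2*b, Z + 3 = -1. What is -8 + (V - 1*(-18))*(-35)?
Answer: -568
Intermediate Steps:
Z = -4 (Z = -3 - 1 = -4)
V = -2
-8 + (V - 1*(-18))*(-35) = -8 + (-2 - 1*(-18))*(-35) = -8 + (-2 + 18)*(-35) = -8 + 16*(-35) = -8 - 560 = -568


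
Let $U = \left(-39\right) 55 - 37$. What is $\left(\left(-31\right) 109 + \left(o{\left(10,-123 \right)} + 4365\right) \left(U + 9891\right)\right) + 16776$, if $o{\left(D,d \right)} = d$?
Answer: $32714975$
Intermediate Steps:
$U = -2182$ ($U = -2145 - 37 = -2182$)
$\left(\left(-31\right) 109 + \left(o{\left(10,-123 \right)} + 4365\right) \left(U + 9891\right)\right) + 16776 = \left(\left(-31\right) 109 + \left(-123 + 4365\right) \left(-2182 + 9891\right)\right) + 16776 = \left(-3379 + 4242 \cdot 7709\right) + 16776 = \left(-3379 + 32701578\right) + 16776 = 32698199 + 16776 = 32714975$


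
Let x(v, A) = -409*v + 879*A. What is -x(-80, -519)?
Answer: 423481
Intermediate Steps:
-x(-80, -519) = -(-409*(-80) + 879*(-519)) = -(32720 - 456201) = -1*(-423481) = 423481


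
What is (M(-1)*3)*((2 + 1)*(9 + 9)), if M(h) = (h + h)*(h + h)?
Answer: 648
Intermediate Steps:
M(h) = 4*h² (M(h) = (2*h)*(2*h) = 4*h²)
(M(-1)*3)*((2 + 1)*(9 + 9)) = ((4*(-1)²)*3)*((2 + 1)*(9 + 9)) = ((4*1)*3)*(3*18) = (4*3)*54 = 12*54 = 648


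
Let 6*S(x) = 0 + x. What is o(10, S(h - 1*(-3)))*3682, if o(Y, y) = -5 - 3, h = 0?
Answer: -29456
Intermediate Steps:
S(x) = x/6 (S(x) = (0 + x)/6 = x/6)
o(Y, y) = -8
o(10, S(h - 1*(-3)))*3682 = -8*3682 = -29456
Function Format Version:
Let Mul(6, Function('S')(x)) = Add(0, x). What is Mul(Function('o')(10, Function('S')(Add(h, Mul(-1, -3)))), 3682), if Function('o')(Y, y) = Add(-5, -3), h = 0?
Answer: -29456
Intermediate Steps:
Function('S')(x) = Mul(Rational(1, 6), x) (Function('S')(x) = Mul(Rational(1, 6), Add(0, x)) = Mul(Rational(1, 6), x))
Function('o')(Y, y) = -8
Mul(Function('o')(10, Function('S')(Add(h, Mul(-1, -3)))), 3682) = Mul(-8, 3682) = -29456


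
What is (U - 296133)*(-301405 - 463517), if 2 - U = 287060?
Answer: 446095626102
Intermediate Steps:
U = -287058 (U = 2 - 1*287060 = 2 - 287060 = -287058)
(U - 296133)*(-301405 - 463517) = (-287058 - 296133)*(-301405 - 463517) = -583191*(-764922) = 446095626102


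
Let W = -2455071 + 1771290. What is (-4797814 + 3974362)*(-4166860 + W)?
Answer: 3994270032732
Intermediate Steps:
W = -683781
(-4797814 + 3974362)*(-4166860 + W) = (-4797814 + 3974362)*(-4166860 - 683781) = -823452*(-4850641) = 3994270032732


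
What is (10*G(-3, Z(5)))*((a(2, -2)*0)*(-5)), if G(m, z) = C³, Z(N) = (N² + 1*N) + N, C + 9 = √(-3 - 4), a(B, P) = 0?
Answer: 0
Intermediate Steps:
C = -9 + I*√7 (C = -9 + √(-3 - 4) = -9 + √(-7) = -9 + I*√7 ≈ -9.0 + 2.6458*I)
Z(N) = N² + 2*N (Z(N) = (N² + N) + N = (N + N²) + N = N² + 2*N)
G(m, z) = (-9 + I*√7)³
(10*G(-3, Z(5)))*((a(2, -2)*0)*(-5)) = (10*(-540 + 236*I*√7))*((0*0)*(-5)) = (-5400 + 2360*I*√7)*(0*(-5)) = (-5400 + 2360*I*√7)*0 = 0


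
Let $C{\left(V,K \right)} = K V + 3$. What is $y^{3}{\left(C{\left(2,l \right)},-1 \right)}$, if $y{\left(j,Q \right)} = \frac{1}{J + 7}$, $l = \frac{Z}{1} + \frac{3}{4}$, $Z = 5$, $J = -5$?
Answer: $\frac{1}{8} \approx 0.125$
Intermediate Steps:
$l = \frac{23}{4}$ ($l = \frac{5}{1} + \frac{3}{4} = 5 \cdot 1 + 3 \cdot \frac{1}{4} = 5 + \frac{3}{4} = \frac{23}{4} \approx 5.75$)
$C{\left(V,K \right)} = 3 + K V$
$y{\left(j,Q \right)} = \frac{1}{2}$ ($y{\left(j,Q \right)} = \frac{1}{-5 + 7} = \frac{1}{2}$)
$y^{3}{\left(C{\left(2,l \right)},-1 \right)} = \left(\frac{1}{2}\right)^{3} = \frac{1}{8}$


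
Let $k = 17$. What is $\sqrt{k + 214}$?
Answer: $\sqrt{231} \approx 15.199$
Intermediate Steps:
$\sqrt{k + 214} = \sqrt{17 + 214} = \sqrt{231}$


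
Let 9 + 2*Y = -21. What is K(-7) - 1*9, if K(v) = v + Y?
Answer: -31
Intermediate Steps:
Y = -15 (Y = -9/2 + (½)*(-21) = -9/2 - 21/2 = -15)
K(v) = -15 + v (K(v) = v - 15 = -15 + v)
K(-7) - 1*9 = (-15 - 7) - 1*9 = -22 - 9 = -31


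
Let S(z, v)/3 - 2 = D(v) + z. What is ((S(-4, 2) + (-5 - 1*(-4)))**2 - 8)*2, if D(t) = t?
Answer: -14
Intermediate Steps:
S(z, v) = 6 + 3*v + 3*z (S(z, v) = 6 + 3*(v + z) = 6 + (3*v + 3*z) = 6 + 3*v + 3*z)
((S(-4, 2) + (-5 - 1*(-4)))**2 - 8)*2 = (((6 + 3*2 + 3*(-4)) + (-5 - 1*(-4)))**2 - 8)*2 = (((6 + 6 - 12) + (-5 + 4))**2 - 8)*2 = ((0 - 1)**2 - 8)*2 = ((-1)**2 - 8)*2 = (1 - 8)*2 = -7*2 = -14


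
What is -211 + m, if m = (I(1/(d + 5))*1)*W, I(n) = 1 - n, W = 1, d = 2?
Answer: -1471/7 ≈ -210.14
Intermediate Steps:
m = 6/7 (m = ((1 - 1/(2 + 5))*1)*1 = ((1 - 1/7)*1)*1 = ((1 - 1*⅐)*1)*1 = ((1 - ⅐)*1)*1 = ((6/7)*1)*1 = (6/7)*1 = 6/7 ≈ 0.85714)
-211 + m = -211 + 6/7 = -1471/7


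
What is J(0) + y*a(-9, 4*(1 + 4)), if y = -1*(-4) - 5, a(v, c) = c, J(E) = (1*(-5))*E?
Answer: -20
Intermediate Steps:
J(E) = -5*E
y = -1 (y = 4 - 5 = -1)
J(0) + y*a(-9, 4*(1 + 4)) = -5*0 - 4*(1 + 4) = 0 - 4*5 = 0 - 1*20 = 0 - 20 = -20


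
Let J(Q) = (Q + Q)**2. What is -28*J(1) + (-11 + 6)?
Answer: -117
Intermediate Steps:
J(Q) = 4*Q**2 (J(Q) = (2*Q)**2 = 4*Q**2)
-28*J(1) + (-11 + 6) = -112*1**2 + (-11 + 6) = -112 - 5 = -117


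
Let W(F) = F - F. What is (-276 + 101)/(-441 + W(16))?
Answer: 25/63 ≈ 0.39683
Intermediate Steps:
W(F) = 0
(-276 + 101)/(-441 + W(16)) = (-276 + 101)/(-441 + 0) = -175/(-441) = -175*(-1/441) = 25/63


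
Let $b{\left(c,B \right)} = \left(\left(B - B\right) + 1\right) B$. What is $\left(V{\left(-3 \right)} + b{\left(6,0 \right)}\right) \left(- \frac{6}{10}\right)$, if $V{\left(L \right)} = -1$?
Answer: $\frac{3}{5} \approx 0.6$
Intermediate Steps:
$b{\left(c,B \right)} = B$ ($b{\left(c,B \right)} = \left(0 + 1\right) B = 1 B = B$)
$\left(V{\left(-3 \right)} + b{\left(6,0 \right)}\right) \left(- \frac{6}{10}\right) = \left(-1 + 0\right) \left(- \frac{6}{10}\right) = - \frac{-6}{10} = \left(-1\right) \left(- \frac{3}{5}\right) = \frac{3}{5}$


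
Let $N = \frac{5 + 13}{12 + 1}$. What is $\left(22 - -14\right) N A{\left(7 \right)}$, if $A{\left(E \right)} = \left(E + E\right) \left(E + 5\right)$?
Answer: $\frac{108864}{13} \approx 8374.2$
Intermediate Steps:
$N = \frac{18}{13} \approx 1.3846$
$A{\left(E \right)} = 2 E \left(5 + E\right)$
$\left(22 - -14\right) N A{\left(7 \right)} = \left(22 - -14\right) \frac{18}{13} \cdot 2 \cdot 7 \left(5 + 7\right) = \left(22 + 14\right) \frac{18}{13} \cdot 2 \cdot 7 \cdot 12 = 36 \cdot \frac{18}{13} \cdot 168 = \frac{648}{13} \cdot 168 = \frac{108864}{13}$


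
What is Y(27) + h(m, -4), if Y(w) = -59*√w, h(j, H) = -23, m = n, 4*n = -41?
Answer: -23 - 177*√3 ≈ -329.57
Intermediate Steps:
n = -41/4 (n = (¼)*(-41) = -41/4 ≈ -10.250)
m = -41/4 ≈ -10.250
Y(27) + h(m, -4) = -177*√3 - 23 = -23 - 177*√3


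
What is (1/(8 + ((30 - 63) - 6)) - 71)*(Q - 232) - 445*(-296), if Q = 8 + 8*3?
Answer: 4523720/31 ≈ 1.4593e+5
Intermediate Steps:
Q = 32 (Q = 8 + 24 = 32)
(1/(8 + ((30 - 63) - 6)) - 71)*(Q - 232) - 445*(-296) = (1/(8 + ((30 - 63) - 6)) - 71)*(32 - 232) - 445*(-296) = (1/(8 + (-33 - 6)) - 71)*(-200) + 131720 = (1/(8 - 39) - 71)*(-200) + 131720 = (1/(-31) - 71)*(-200) + 131720 = (-1/31 - 71)*(-200) + 131720 = -2202/31*(-200) + 131720 = 440400/31 + 131720 = 4523720/31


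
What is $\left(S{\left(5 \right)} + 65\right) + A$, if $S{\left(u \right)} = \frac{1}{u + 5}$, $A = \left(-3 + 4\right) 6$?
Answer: $\frac{711}{10} \approx 71.1$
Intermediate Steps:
$A = 6$ ($A = 1 \cdot 6 = 6$)
$S{\left(u \right)} = \frac{1}{5 + u}$
$\left(S{\left(5 \right)} + 65\right) + A = \left(\frac{1}{5 + 5} + 65\right) + 6 = \left(\frac{1}{10} + 65\right) + 6 = \frac{651}{10} + 6 = \frac{711}{10}$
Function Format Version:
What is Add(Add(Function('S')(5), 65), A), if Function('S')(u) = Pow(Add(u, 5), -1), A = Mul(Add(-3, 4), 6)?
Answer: Rational(711, 10) ≈ 71.100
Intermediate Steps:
A = 6 (A = Mul(1, 6) = 6)
Function('S')(u) = Pow(Add(5, u), -1)
Add(Add(Function('S')(5), 65), A) = Add(Add(Pow(Add(5, 5), -1), 65), 6) = Add(Add(Pow(10, -1), 65), 6) = Add(Add(Rational(1, 10), 65), 6) = Add(Rational(651, 10), 6) = Rational(711, 10)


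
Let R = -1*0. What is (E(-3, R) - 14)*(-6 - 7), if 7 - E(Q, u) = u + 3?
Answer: 130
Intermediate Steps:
R = 0
E(Q, u) = 4 - u (E(Q, u) = 7 - (u + 3) = 7 - (3 + u) = 7 + (-3 - u) = 4 - u)
(E(-3, R) - 14)*(-6 - 7) = ((4 - 1*0) - 14)*(-6 - 7) = ((4 + 0) - 14)*(-13) = (4 - 14)*(-13) = -10*(-13) = 130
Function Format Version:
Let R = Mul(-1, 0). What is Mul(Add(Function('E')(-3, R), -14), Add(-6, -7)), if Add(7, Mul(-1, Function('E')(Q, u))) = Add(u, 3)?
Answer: 130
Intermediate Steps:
R = 0
Function('E')(Q, u) = Add(4, Mul(-1, u)) (Function('E')(Q, u) = Add(7, Mul(-1, Add(u, 3))) = Add(7, Mul(-1, Add(3, u))) = Add(7, Add(-3, Mul(-1, u))) = Add(4, Mul(-1, u)))
Mul(Add(Function('E')(-3, R), -14), Add(-6, -7)) = Mul(Add(Add(4, Mul(-1, 0)), -14), Add(-6, -7)) = Mul(Add(Add(4, 0), -14), -13) = Mul(Add(4, -14), -13) = Mul(-10, -13) = 130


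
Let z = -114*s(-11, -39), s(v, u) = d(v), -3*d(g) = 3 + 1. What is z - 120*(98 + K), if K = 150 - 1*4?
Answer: -29128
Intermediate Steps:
d(g) = -4/3 (d(g) = -(3 + 1)/3 = -⅓*4 = -4/3)
s(v, u) = -4/3
K = 146 (K = 150 - 4 = 146)
z = 152 (z = -114*(-4/3) = 152)
z - 120*(98 + K) = 152 - 120*(98 + 146) = 152 - 120*244 = 152 - 1*29280 = 152 - 29280 = -29128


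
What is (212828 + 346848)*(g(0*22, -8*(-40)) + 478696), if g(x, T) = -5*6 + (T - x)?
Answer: 268076968536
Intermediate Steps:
g(x, T) = -30 + T - x (g(x, T) = -30 + (T - x) = -30 + T - x)
(212828 + 346848)*(g(0*22, -8*(-40)) + 478696) = (212828 + 346848)*((-30 - 8*(-40) - 0*22) + 478696) = 559676*((-30 + 320 - 1*0) + 478696) = 559676*((-30 + 320 + 0) + 478696) = 559676*(290 + 478696) = 559676*478986 = 268076968536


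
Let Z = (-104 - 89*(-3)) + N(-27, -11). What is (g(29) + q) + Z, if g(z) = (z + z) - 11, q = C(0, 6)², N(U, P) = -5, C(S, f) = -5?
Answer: 230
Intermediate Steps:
q = 25 (q = (-5)² = 25)
g(z) = -11 + 2*z (g(z) = 2*z - 11 = -11 + 2*z)
Z = 158 (Z = (-104 - 89*(-3)) - 5 = (-104 + 267) - 5 = 163 - 5 = 158)
(g(29) + q) + Z = ((-11 + 2*29) + 25) + 158 = ((-11 + 58) + 25) + 158 = (47 + 25) + 158 = 72 + 158 = 230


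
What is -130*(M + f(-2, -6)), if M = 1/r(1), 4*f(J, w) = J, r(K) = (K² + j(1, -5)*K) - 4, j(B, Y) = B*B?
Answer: 130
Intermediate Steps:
j(B, Y) = B²
r(K) = -4 + K + K² (r(K) = (K² + 1²*K) - 4 = (K² + 1*K) - 4 = (K² + K) - 4 = (K + K²) - 4 = -4 + K + K²)
f(J, w) = J/4
M = -½ (M = 1/(-4 + 1 + 1²) = 1/(-4 + 1 + 1) = 1/(-2) = -½ ≈ -0.50000)
-130*(M + f(-2, -6)) = -130*(-½ + (¼)*(-2)) = -130*(-½ - ½) = -130*(-1) = 130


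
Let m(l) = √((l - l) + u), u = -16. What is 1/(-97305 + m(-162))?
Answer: -97305/9468263041 - 4*I/9468263041 ≈ -1.0277e-5 - 4.2246e-10*I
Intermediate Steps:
m(l) = 4*I (m(l) = √((l - l) - 16) = √(0 - 16) = √(-16) = 4*I)
1/(-97305 + m(-162)) = 1/(-97305 + 4*I) = (-97305 - 4*I)/9468263041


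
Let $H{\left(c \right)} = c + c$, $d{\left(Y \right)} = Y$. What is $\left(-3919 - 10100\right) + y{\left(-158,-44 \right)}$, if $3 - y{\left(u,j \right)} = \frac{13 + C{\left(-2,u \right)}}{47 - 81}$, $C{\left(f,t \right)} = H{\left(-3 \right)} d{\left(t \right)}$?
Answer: $- \frac{475583}{34} \approx -13988.0$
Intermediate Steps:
$H{\left(c \right)} = 2 c$
$C{\left(f,t \right)} = - 6 t$ ($C{\left(f,t \right)} = 2 \left(-3\right) t = - 6 t$)
$y{\left(u,j \right)} = \frac{115}{34} - \frac{3 u}{17}$ ($y{\left(u,j \right)} = 3 - \frac{13 - 6 u}{47 - 81} = 3 - \frac{13 - 6 u}{-34} = 3 - \left(13 - 6 u\right) \left(- \frac{1}{34}\right) = 3 - \left(- \frac{13}{34} + \frac{3 u}{17}\right) = \frac{115}{34} - \frac{3 u}{17}$)
$\left(-3919 - 10100\right) + y{\left(-158,-44 \right)} = \left(-3919 - 10100\right) + \left(\frac{115}{34} - - \frac{474}{17}\right) = -14019 + \left(\frac{115}{34} + \frac{474}{17}\right) = -14019 + \frac{1063}{34} = - \frac{475583}{34}$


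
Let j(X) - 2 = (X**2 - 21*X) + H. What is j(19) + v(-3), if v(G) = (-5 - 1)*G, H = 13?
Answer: -5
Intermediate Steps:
v(G) = -6*G
j(X) = 15 + X**2 - 21*X (j(X) = 2 + ((X**2 - 21*X) + 13) = 2 + (13 + X**2 - 21*X) = 15 + X**2 - 21*X)
j(19) + v(-3) = (15 + 19**2 - 21*19) - 6*(-3) = (15 + 361 - 399) + 18 = -23 + 18 = -5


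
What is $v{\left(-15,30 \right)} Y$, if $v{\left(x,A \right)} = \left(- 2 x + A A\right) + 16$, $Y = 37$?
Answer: $35002$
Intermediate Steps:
$v{\left(x,A \right)} = 16 + A^{2} - 2 x$ ($v{\left(x,A \right)} = \left(- 2 x + A^{2}\right) + 16 = \left(A^{2} - 2 x\right) + 16 = 16 + A^{2} - 2 x$)
$v{\left(-15,30 \right)} Y = \left(16 + 30^{2} - -30\right) 37 = \left(16 + 900 + 30\right) 37 = 946 \cdot 37 = 35002$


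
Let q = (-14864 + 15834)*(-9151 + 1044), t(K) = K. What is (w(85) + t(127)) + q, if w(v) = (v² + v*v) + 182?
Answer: -7849031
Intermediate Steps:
w(v) = 182 + 2*v² (w(v) = (v² + v²) + 182 = 2*v² + 182 = 182 + 2*v²)
q = -7863790 (q = 970*(-8107) = -7863790)
(w(85) + t(127)) + q = ((182 + 2*85²) + 127) - 7863790 = ((182 + 2*7225) + 127) - 7863790 = ((182 + 14450) + 127) - 7863790 = (14632 + 127) - 7863790 = 14759 - 7863790 = -7849031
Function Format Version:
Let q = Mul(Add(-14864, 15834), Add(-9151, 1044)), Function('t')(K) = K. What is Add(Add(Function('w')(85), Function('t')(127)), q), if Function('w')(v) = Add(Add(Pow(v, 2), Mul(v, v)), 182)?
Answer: -7849031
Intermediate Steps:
Function('w')(v) = Add(182, Mul(2, Pow(v, 2))) (Function('w')(v) = Add(Add(Pow(v, 2), Pow(v, 2)), 182) = Add(Mul(2, Pow(v, 2)), 182) = Add(182, Mul(2, Pow(v, 2))))
q = -7863790 (q = Mul(970, -8107) = -7863790)
Add(Add(Function('w')(85), Function('t')(127)), q) = Add(Add(Add(182, Mul(2, Pow(85, 2))), 127), -7863790) = Add(Add(Add(182, Mul(2, 7225)), 127), -7863790) = Add(Add(Add(182, 14450), 127), -7863790) = Add(Add(14632, 127), -7863790) = Add(14759, -7863790) = -7849031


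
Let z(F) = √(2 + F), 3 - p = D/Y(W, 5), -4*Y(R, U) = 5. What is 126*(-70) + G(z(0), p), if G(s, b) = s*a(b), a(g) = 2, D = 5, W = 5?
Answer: -8820 + 2*√2 ≈ -8817.2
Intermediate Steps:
Y(R, U) = -5/4 (Y(R, U) = -¼*5 = -5/4)
p = 7 (p = 3 - 5/(-5/4) = 3 - 5*(-4)/5 = 3 - 1*(-4) = 3 + 4 = 7)
G(s, b) = 2*s (G(s, b) = s*2 = 2*s)
126*(-70) + G(z(0), p) = 126*(-70) + 2*√(2 + 0) = -8820 + 2*√2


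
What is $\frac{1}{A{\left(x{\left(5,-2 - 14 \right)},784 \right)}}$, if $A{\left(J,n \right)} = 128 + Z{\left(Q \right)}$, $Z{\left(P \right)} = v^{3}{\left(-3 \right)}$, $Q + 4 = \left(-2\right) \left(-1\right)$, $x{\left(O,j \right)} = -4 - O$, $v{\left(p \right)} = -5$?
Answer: $\frac{1}{3} \approx 0.33333$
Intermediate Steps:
$Q = -2$ ($Q = -4 - -2 = -4 + 2 = -2$)
$Z{\left(P \right)} = -125$ ($Z{\left(P \right)} = \left(-5\right)^{3} = -125$)
$A{\left(J,n \right)} = 3$ ($A{\left(J,n \right)} = 128 - 125 = 3$)
$\frac{1}{A{\left(x{\left(5,-2 - 14 \right)},784 \right)}} = \frac{1}{3}$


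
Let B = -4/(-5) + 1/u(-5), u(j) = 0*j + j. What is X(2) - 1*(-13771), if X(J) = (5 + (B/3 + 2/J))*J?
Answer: 68917/5 ≈ 13783.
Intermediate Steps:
u(j) = j (u(j) = 0 + j = j)
B = ⅗ (B = -4/(-5) + 1/(-5) = -4*(-⅕) + 1*(-⅕) = ⅘ - ⅕ = ⅗ ≈ 0.60000)
X(J) = J*(26/5 + 2/J) (X(J) = (5 + ((⅗)/3 + 2/J))*J = (5 + ((⅗)*(⅓) + 2/J))*J = (5 + (⅕ + 2/J))*J = (26/5 + 2/J)*J = J*(26/5 + 2/J))
X(2) - 1*(-13771) = (2 + (26/5)*2) - 1*(-13771) = (2 + 52/5) + 13771 = 62/5 + 13771 = 68917/5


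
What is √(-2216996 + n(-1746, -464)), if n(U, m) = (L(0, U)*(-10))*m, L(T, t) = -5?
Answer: 2*I*√560049 ≈ 1496.7*I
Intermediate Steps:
n(U, m) = 50*m (n(U, m) = (-5*(-10))*m = 50*m)
√(-2216996 + n(-1746, -464)) = √(-2216996 + 50*(-464)) = √(-2216996 - 23200) = √(-2240196) = 2*I*√560049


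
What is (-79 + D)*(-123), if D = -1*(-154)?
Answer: -9225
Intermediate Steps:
D = 154
(-79 + D)*(-123) = (-79 + 154)*(-123) = 75*(-123) = -9225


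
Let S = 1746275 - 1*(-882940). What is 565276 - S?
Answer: -2063939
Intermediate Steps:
S = 2629215 (S = 1746275 + 882940 = 2629215)
565276 - S = 565276 - 1*2629215 = 565276 - 2629215 = -2063939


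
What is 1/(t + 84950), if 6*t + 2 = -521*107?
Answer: 2/151317 ≈ 1.3217e-5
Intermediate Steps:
t = -18583/2 (t = -⅓ + (-521*107)/6 = -⅓ + (⅙)*(-55747) = -⅓ - 55747/6 = -18583/2 ≈ -9291.5)
1/(t + 84950) = 1/(-18583/2 + 84950) = 1/(151317/2) = 2/151317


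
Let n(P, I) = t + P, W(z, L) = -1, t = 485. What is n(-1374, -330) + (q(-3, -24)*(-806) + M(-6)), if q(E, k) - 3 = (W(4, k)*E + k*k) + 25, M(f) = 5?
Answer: -490126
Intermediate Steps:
n(P, I) = 485 + P
q(E, k) = 28 + k**2 - E (q(E, k) = 3 + ((-E + k*k) + 25) = 3 + ((-E + k**2) + 25) = 3 + ((k**2 - E) + 25) = 3 + (25 + k**2 - E) = 28 + k**2 - E)
n(-1374, -330) + (q(-3, -24)*(-806) + M(-6)) = (485 - 1374) + ((28 + (-24)**2 - 1*(-3))*(-806) + 5) = -889 + ((28 + 576 + 3)*(-806) + 5) = -889 + (607*(-806) + 5) = -889 + (-489242 + 5) = -889 - 489237 = -490126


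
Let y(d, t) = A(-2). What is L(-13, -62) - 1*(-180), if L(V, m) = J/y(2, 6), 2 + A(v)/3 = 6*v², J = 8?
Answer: 5944/33 ≈ 180.12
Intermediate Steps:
A(v) = -6 + 18*v² (A(v) = -6 + 3*(6*v²) = -6 + 18*v²)
y(d, t) = 66 (y(d, t) = -6 + 18*(-2)² = -6 + 18*4 = -6 + 72 = 66)
L(V, m) = 4/33 (L(V, m) = 8/66 = 8*(1/66) = 4/33)
L(-13, -62) - 1*(-180) = 4/33 - 1*(-180) = 4/33 + 180 = 5944/33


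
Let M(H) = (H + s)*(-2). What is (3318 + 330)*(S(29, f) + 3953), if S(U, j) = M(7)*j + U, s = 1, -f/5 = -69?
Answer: -5610624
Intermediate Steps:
f = 345 (f = -5*(-69) = 345)
M(H) = -2 - 2*H (M(H) = (H + 1)*(-2) = (1 + H)*(-2) = -2 - 2*H)
S(U, j) = U - 16*j (S(U, j) = (-2 - 2*7)*j + U = (-2 - 14)*j + U = -16*j + U = U - 16*j)
(3318 + 330)*(S(29, f) + 3953) = (3318 + 330)*((29 - 16*345) + 3953) = 3648*((29 - 5520) + 3953) = 3648*(-5491 + 3953) = 3648*(-1538) = -5610624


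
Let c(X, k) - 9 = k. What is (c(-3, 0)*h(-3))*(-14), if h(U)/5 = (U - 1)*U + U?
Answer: -5670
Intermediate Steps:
c(X, k) = 9 + k
h(U) = 5*U + 5*U*(-1 + U) (h(U) = 5*((U - 1)*U + U) = 5*((-1 + U)*U + U) = 5*(U*(-1 + U) + U) = 5*(U + U*(-1 + U)) = 5*U + 5*U*(-1 + U))
(c(-3, 0)*h(-3))*(-14) = ((9 + 0)*(5*(-3)²))*(-14) = (9*(5*9))*(-14) = (9*45)*(-14) = 405*(-14) = -5670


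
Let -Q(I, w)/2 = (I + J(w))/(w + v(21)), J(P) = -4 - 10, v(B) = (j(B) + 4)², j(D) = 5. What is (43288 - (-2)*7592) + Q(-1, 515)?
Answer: 17424671/298 ≈ 58472.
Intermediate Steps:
v(B) = 81 (v(B) = (5 + 4)² = 9² = 81)
J(P) = -14
Q(I, w) = -2*(-14 + I)/(81 + w) (Q(I, w) = -2*(I - 14)/(w + 81) = -2*(-14 + I)/(81 + w))
(43288 - (-2)*7592) + Q(-1, 515) = (43288 - (-2)*7592) + 2*(14 - 1*(-1))/(81 + 515) = (43288 - 1*(-15184)) + 2*(14 + 1)/596 = (43288 + 15184) + 2*(1/596)*15 = 58472 + 15/298 = 17424671/298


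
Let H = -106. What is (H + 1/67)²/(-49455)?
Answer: -5602689/24667055 ≈ -0.22713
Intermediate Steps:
(H + 1/67)²/(-49455) = (-106 + 1/67)²/(-49455) = (-106 + 1/67)²*(-1/49455) = (-7101/67)²*(-1/49455) = (50424201/4489)*(-1/49455) = -5602689/24667055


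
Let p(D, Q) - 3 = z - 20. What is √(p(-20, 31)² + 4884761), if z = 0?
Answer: 5*√195402 ≈ 2210.2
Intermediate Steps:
p(D, Q) = -17 (p(D, Q) = 3 + (0 - 20) = 3 - 20 = -17)
√(p(-20, 31)² + 4884761) = √((-17)² + 4884761) = √(289 + 4884761) = √4885050 = 5*√195402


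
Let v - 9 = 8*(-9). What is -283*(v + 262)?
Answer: -56317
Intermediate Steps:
v = -63 (v = 9 + 8*(-9) = 9 - 72 = -63)
-283*(v + 262) = -283*(-63 + 262) = -283*199 = -56317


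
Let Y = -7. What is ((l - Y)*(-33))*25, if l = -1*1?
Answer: -4950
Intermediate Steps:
l = -1
((l - Y)*(-33))*25 = ((-1 - 1*(-7))*(-33))*25 = ((-1 + 7)*(-33))*25 = (6*(-33))*25 = -198*25 = -4950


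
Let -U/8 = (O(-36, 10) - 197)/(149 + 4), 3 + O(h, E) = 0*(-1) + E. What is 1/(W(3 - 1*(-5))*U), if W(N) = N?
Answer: 153/12160 ≈ 0.012582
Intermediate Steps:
O(h, E) = -3 + E (O(h, E) = -3 + (0*(-1) + E) = -3 + (0 + E) = -3 + E)
U = 1520/153 (U = -8*((-3 + 10) - 197)/(149 + 4) = -8*(7 - 197)/153 = -(-1520)/153 = -8*(-190/153) = 1520/153 ≈ 9.9346)
1/(W(3 - 1*(-5))*U) = 1/((3 - 1*(-5))*(1520/153)) = 1/((3 + 5)*(1520/153)) = 1/(8*(1520/153)) = 1/(12160/153) = 153/12160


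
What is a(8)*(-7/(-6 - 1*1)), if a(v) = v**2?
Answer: 64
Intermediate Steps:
a(8)*(-7/(-6 - 1*1)) = 8**2*(-7/(-6 - 1*1)) = 64*(-7/(-6 - 1)) = 64*(-7/(-7)) = 64*(-7*(-1/7)) = 64*1 = 64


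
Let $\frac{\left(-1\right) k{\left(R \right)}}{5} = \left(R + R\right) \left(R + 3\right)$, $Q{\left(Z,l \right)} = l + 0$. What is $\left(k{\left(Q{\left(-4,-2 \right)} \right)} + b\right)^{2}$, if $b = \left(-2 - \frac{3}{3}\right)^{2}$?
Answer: $841$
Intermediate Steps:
$Q{\left(Z,l \right)} = l$
$k{\left(R \right)} = - 10 R \left(3 + R\right)$ ($k{\left(R \right)} = - 5 \left(R + R\right) \left(R + 3\right) = - 5 \cdot 2 R \left(3 + R\right) = - 10 R \left(3 + R\right)$)
$b = 9$ ($b = \left(-2 - 1\right)^{2} = \left(-3\right)^{2} = 9$)
$\left(k{\left(Q{\left(-4,-2 \right)} \right)} + b\right)^{2} = \left(\left(-10\right) \left(-2\right) \left(3 - 2\right) + 9\right)^{2} = \left(\left(-10\right) \left(-2\right) 1 + 9\right)^{2} = \left(20 + 9\right)^{2} = 29^{2} = 841$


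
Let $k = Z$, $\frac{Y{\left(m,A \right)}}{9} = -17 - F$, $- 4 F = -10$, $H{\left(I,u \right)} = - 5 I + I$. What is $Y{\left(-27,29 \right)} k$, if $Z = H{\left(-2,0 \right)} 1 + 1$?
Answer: $- \frac{3159}{2} \approx -1579.5$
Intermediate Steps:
$H{\left(I,u \right)} = - 4 I$
$F = \frac{5}{2}$ ($F = \left(- \frac{1}{4}\right) \left(-10\right) = \frac{5}{2} \approx 2.5$)
$Y{\left(m,A \right)} = - \frac{351}{2}$ ($Y{\left(m,A \right)} = 9 \left(-17 - \frac{5}{2}\right) = 9 \left(- \frac{39}{2}\right) = - \frac{351}{2}$)
$Z = 9$ ($Z = \left(-4\right) \left(-2\right) 1 + 1 = 8 \cdot 1 + 1 = 8 + 1 = 9$)
$k = 9$
$Y{\left(-27,29 \right)} k = \left(- \frac{351}{2}\right) 9 = - \frac{3159}{2}$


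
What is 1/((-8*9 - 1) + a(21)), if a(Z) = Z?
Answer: -1/52 ≈ -0.019231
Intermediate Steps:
1/((-8*9 - 1) + a(21)) = 1/((-8*9 - 1) + 21) = 1/((-72 - 1) + 21) = 1/(-73 + 21) = 1/(-52) = -1/52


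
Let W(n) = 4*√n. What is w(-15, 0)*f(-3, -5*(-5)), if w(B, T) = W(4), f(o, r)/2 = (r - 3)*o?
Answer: -1056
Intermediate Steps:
f(o, r) = 2*o*(-3 + r) (f(o, r) = 2*((r - 3)*o) = 2*((-3 + r)*o) = 2*(o*(-3 + r)) = 2*o*(-3 + r))
w(B, T) = 8 (w(B, T) = 4*√4 = 4*2 = 8)
w(-15, 0)*f(-3, -5*(-5)) = 8*(2*(-3)*(-3 - 5*(-5))) = 8*(2*(-3)*(-3 + 25)) = 8*(2*(-3)*22) = 8*(-132) = -1056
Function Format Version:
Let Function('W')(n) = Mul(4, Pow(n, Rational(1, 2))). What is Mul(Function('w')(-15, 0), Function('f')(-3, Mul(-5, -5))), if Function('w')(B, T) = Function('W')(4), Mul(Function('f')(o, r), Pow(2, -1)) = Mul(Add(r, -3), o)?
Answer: -1056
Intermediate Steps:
Function('f')(o, r) = Mul(2, o, Add(-3, r)) (Function('f')(o, r) = Mul(2, Mul(Add(r, -3), o)) = Mul(2, Mul(Add(-3, r), o)) = Mul(2, Mul(o, Add(-3, r))) = Mul(2, o, Add(-3, r)))
Function('w')(B, T) = 8 (Function('w')(B, T) = Mul(4, Pow(4, Rational(1, 2))) = Mul(4, 2) = 8)
Mul(Function('w')(-15, 0), Function('f')(-3, Mul(-5, -5))) = Mul(8, Mul(2, -3, Add(-3, Mul(-5, -5)))) = Mul(8, Mul(2, -3, Add(-3, 25))) = Mul(8, Mul(2, -3, 22)) = Mul(8, -132) = -1056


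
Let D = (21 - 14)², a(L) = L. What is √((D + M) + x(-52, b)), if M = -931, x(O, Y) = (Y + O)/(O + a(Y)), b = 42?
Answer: I*√881 ≈ 29.682*I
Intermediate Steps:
x(O, Y) = 1 (x(O, Y) = (Y + O)/(O + Y) = (O + Y)/(O + Y) = 1)
D = 49 (D = 7² = 49)
√((D + M) + x(-52, b)) = √((49 - 931) + 1) = √(-882 + 1) = √(-881) = I*√881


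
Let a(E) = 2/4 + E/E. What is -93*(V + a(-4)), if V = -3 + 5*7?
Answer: -6231/2 ≈ -3115.5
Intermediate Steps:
V = 32 (V = -3 + 35 = 32)
a(E) = 3/2 (a(E) = 2*(¼) + 1 = ½ + 1 = 3/2)
-93*(V + a(-4)) = -93*(32 + 3/2) = -93*67/2 = -6231/2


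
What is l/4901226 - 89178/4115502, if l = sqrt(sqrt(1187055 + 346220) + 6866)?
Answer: -14863/685917 + sqrt(6866 + 5*sqrt(61331))/4901226 ≈ -0.021650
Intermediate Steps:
l = sqrt(6866 + 5*sqrt(61331)) (l = sqrt(sqrt(1533275) + 6866) = sqrt(5*sqrt(61331) + 6866) = sqrt(6866 + 5*sqrt(61331)) ≈ 90.024)
l/4901226 - 89178/4115502 = sqrt(6866 + 5*sqrt(61331))/4901226 - 89178/4115502 = sqrt(6866 + 5*sqrt(61331))*(1/4901226) - 89178*1/4115502 = sqrt(6866 + 5*sqrt(61331))/4901226 - 14863/685917 = -14863/685917 + sqrt(6866 + 5*sqrt(61331))/4901226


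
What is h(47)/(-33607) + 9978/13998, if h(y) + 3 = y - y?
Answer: 55895440/78405131 ≈ 0.71290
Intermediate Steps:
h(y) = -3 (h(y) = -3 + (y - y) = -3 + 0 = -3)
h(47)/(-33607) + 9978/13998 = -3/(-33607) + 9978/13998 = -3*(-1/33607) + 9978*(1/13998) = 3/33607 + 1663/2333 = 55895440/78405131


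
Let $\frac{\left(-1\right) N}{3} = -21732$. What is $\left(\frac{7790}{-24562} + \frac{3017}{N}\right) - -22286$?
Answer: $\frac{17843560999093}{800672076} \approx 22286.0$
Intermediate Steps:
$N = 65196$ ($N = \left(-3\right) \left(-21732\right) = 65196$)
$\left(\frac{7790}{-24562} + \frac{3017}{N}\right) - -22286 = \left(\frac{7790}{-24562} + \frac{3017}{65196}\right) - -22286 = \left(7790 \left(- \frac{1}{24562}\right) + 3017 \cdot \frac{1}{65196}\right) + 22286 = \left(- \frac{3895}{12281} + \frac{3017}{65196}\right) + 22286 = - \frac{216886643}{800672076} + 22286 = \frac{17843560999093}{800672076}$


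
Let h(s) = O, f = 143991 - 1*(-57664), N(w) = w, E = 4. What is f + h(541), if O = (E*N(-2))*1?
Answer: 201647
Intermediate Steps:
f = 201655 (f = 143991 + 57664 = 201655)
O = -8 (O = (4*(-2))*1 = -8*1 = -8)
h(s) = -8
f + h(541) = 201655 - 8 = 201647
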